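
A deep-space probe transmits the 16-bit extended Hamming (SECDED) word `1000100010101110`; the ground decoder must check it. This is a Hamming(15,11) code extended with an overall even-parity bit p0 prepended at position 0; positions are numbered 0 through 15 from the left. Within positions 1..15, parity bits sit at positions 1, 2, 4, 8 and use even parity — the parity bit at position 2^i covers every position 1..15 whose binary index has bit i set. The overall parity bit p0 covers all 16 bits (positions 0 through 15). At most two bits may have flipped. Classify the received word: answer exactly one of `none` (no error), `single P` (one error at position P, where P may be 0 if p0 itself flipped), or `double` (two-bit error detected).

s1: b1⊕b3⊕b5⊕b7⊕b9⊕b11⊕b13⊕b15 = 0⊕0⊕0⊕0⊕0⊕0⊕1⊕0 = 1
s2: b2⊕b3⊕b6⊕b7⊕b10⊕b11⊕b14⊕b15 = 0⊕0⊕0⊕0⊕1⊕0⊕1⊕0 = 0
s4: b4⊕b5⊕b6⊕b7⊕b12⊕b13⊕b14⊕b15 = 1⊕0⊕0⊕0⊕1⊕1⊕1⊕0 = 0
s8: b8⊕b9⊕b10⊕b11⊕b12⊕b13⊕b14⊕b15 = 1⊕0⊕1⊕0⊕1⊕1⊕1⊕0 = 1
Syndrome (s8...s1) = 1001 → position 9.
Overall parity (XOR of all 16 bits, including p0): 1⊕0⊕0⊕0⊕1⊕0⊕0⊕0⊕1⊕0⊕1⊕0⊕1⊕1⊕1⊕0 = 1
Overall=1, syndrome position=9 → single-bit error at position 9.

single 9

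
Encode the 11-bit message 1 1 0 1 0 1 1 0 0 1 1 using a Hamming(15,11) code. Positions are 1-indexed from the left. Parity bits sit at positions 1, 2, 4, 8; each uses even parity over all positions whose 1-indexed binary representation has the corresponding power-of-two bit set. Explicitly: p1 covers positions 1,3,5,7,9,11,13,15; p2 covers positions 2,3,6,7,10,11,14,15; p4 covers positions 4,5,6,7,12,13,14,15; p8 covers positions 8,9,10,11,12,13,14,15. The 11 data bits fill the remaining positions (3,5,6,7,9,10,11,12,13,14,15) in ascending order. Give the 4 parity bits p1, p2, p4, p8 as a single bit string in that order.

1000

Place data bits at non-power-of-two positions: b3=1, b5=1, b6=0, b7=1, b9=0, b10=1, b11=1, b12=0, b13=0, b14=1, b15=1.
p1 = XOR of data positions {3,5,7,9,11,13,15} = 1⊕1⊕1⊕0⊕1⊕0⊕1 = 1
p2 = XOR of data positions {3,6,7,10,11,14,15} = 1⊕0⊕1⊕1⊕1⊕1⊕1 = 0
p4 = XOR of data positions {5,6,7,12,13,14,15} = 1⊕0⊕1⊕0⊕0⊕1⊕1 = 0
p8 = XOR of data positions {9,10,11,12,13,14,15} = 0⊕1⊕1⊕0⊕0⊕1⊕1 = 0
Parity bits p1,p2,p4,p8 = 1000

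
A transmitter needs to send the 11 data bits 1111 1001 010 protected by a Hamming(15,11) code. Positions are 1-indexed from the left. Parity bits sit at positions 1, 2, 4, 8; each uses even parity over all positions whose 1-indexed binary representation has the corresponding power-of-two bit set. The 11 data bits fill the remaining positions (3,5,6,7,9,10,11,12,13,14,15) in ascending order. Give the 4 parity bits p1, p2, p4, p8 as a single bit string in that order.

0011

Place data bits at non-power-of-two positions: b3=1, b5=1, b6=1, b7=1, b9=1, b10=0, b11=0, b12=1, b13=0, b14=1, b15=0.
p1 = XOR of data positions {3,5,7,9,11,13,15} = 1⊕1⊕1⊕1⊕0⊕0⊕0 = 0
p2 = XOR of data positions {3,6,7,10,11,14,15} = 1⊕1⊕1⊕0⊕0⊕1⊕0 = 0
p4 = XOR of data positions {5,6,7,12,13,14,15} = 1⊕1⊕1⊕1⊕0⊕1⊕0 = 1
p8 = XOR of data positions {9,10,11,12,13,14,15} = 1⊕0⊕0⊕1⊕0⊕1⊕0 = 1
Parity bits p1,p2,p4,p8 = 0011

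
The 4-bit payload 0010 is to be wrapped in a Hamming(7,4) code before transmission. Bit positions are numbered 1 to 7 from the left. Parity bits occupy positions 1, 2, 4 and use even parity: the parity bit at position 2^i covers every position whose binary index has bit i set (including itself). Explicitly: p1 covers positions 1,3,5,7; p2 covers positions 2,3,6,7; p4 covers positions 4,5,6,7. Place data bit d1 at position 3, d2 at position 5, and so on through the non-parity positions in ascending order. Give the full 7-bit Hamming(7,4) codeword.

0101010

Place data bits at non-power-of-two positions: b3=0, b5=0, b6=1, b7=0.
p1 = XOR of data positions {3,5,7} = 0⊕0⊕0 = 0
p2 = XOR of data positions {3,6,7} = 0⊕1⊕0 = 1
p4 = XOR of data positions {5,6,7} = 0⊕1⊕0 = 1
Codeword b1..b7 = 0101010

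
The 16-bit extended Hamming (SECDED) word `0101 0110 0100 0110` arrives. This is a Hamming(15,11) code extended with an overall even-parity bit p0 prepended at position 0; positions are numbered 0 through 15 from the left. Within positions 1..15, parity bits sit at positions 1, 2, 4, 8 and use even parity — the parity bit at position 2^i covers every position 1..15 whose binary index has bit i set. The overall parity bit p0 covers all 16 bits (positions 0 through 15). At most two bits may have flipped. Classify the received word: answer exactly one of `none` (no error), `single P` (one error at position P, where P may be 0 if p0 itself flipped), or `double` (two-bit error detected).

s1: b1⊕b3⊕b5⊕b7⊕b9⊕b11⊕b13⊕b15 = 1⊕1⊕1⊕0⊕1⊕0⊕1⊕0 = 1
s2: b2⊕b3⊕b6⊕b7⊕b10⊕b11⊕b14⊕b15 = 0⊕1⊕1⊕0⊕0⊕0⊕1⊕0 = 1
s4: b4⊕b5⊕b6⊕b7⊕b12⊕b13⊕b14⊕b15 = 0⊕1⊕1⊕0⊕0⊕1⊕1⊕0 = 0
s8: b8⊕b9⊕b10⊕b11⊕b12⊕b13⊕b14⊕b15 = 0⊕1⊕0⊕0⊕0⊕1⊕1⊕0 = 1
Syndrome (s8...s1) = 1011 → position 11.
Overall parity (XOR of all 16 bits, including p0): 0⊕1⊕0⊕1⊕0⊕1⊕1⊕0⊕0⊕1⊕0⊕0⊕0⊕1⊕1⊕0 = 1
Overall=1, syndrome position=11 → single-bit error at position 11.

single 11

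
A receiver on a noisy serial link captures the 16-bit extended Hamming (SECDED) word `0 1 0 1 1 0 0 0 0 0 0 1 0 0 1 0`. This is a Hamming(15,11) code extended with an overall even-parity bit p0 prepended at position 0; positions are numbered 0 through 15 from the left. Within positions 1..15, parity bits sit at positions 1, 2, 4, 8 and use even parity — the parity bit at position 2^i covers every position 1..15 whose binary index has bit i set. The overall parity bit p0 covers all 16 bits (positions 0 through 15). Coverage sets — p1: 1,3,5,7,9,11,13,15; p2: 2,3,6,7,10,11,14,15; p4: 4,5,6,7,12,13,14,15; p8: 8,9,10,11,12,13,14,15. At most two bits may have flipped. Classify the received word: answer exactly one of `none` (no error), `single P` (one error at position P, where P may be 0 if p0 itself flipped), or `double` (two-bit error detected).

single 3

s1: b1⊕b3⊕b5⊕b7⊕b9⊕b11⊕b13⊕b15 = 1⊕1⊕0⊕0⊕0⊕1⊕0⊕0 = 1
s2: b2⊕b3⊕b6⊕b7⊕b10⊕b11⊕b14⊕b15 = 0⊕1⊕0⊕0⊕0⊕1⊕1⊕0 = 1
s4: b4⊕b5⊕b6⊕b7⊕b12⊕b13⊕b14⊕b15 = 1⊕0⊕0⊕0⊕0⊕0⊕1⊕0 = 0
s8: b8⊕b9⊕b10⊕b11⊕b12⊕b13⊕b14⊕b15 = 0⊕0⊕0⊕1⊕0⊕0⊕1⊕0 = 0
Syndrome (s8...s1) = 0011 → position 3.
Overall parity (XOR of all 16 bits, including p0): 0⊕1⊕0⊕1⊕1⊕0⊕0⊕0⊕0⊕0⊕0⊕1⊕0⊕0⊕1⊕0 = 1
Overall=1, syndrome position=3 → single-bit error at position 3.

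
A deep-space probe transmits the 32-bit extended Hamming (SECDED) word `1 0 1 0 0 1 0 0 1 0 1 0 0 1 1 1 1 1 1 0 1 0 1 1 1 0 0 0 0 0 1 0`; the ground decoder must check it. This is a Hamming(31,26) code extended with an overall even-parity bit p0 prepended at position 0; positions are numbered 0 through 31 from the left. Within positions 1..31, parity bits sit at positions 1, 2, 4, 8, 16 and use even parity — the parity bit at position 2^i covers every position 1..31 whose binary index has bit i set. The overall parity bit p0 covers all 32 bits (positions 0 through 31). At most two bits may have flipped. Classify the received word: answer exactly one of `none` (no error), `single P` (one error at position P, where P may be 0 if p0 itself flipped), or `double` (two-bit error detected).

double

s1: b1⊕b3⊕b5⊕b7⊕b9⊕b11⊕b13⊕b15⊕b17⊕b19⊕b21⊕b23⊕b25⊕b27⊕b29⊕b31 = 0⊕0⊕1⊕0⊕0⊕0⊕1⊕1⊕1⊕0⊕0⊕1⊕0⊕0⊕0⊕0 = 1
s2: b2⊕b3⊕b6⊕b7⊕b10⊕b11⊕b14⊕b15⊕b18⊕b19⊕b22⊕b23⊕b26⊕b27⊕b30⊕b31 = 1⊕0⊕0⊕0⊕1⊕0⊕1⊕1⊕1⊕0⊕1⊕1⊕0⊕0⊕1⊕0 = 0
s4: b4⊕b5⊕b6⊕b7⊕b12⊕b13⊕b14⊕b15⊕b20⊕b21⊕b22⊕b23⊕b28⊕b29⊕b30⊕b31 = 0⊕1⊕0⊕0⊕0⊕1⊕1⊕1⊕1⊕0⊕1⊕1⊕0⊕0⊕1⊕0 = 0
s8: b8⊕b9⊕b10⊕b11⊕b12⊕b13⊕b14⊕b15⊕b24⊕b25⊕b26⊕b27⊕b28⊕b29⊕b30⊕b31 = 1⊕0⊕1⊕0⊕0⊕1⊕1⊕1⊕1⊕0⊕0⊕0⊕0⊕0⊕1⊕0 = 1
s16: b16⊕b17⊕b18⊕b19⊕b20⊕b21⊕b22⊕b23⊕b24⊕b25⊕b26⊕b27⊕b28⊕b29⊕b30⊕b31 = 1⊕1⊕1⊕0⊕1⊕0⊕1⊕1⊕1⊕0⊕0⊕0⊕0⊕0⊕1⊕0 = 0
Syndrome (s16...s1) = 01001 → position 9.
Overall parity (XOR of all 32 bits, including p0): 1⊕0⊕1⊕0⊕0⊕1⊕0⊕0⊕1⊕0⊕1⊕0⊕0⊕1⊕1⊕1⊕1⊕1⊕1⊕0⊕1⊕0⊕1⊕1⊕1⊕0⊕0⊕0⊕0⊕0⊕1⊕0 = 0
Overall=0, syndrome position=9 → double-bit error detected (uncorrectable).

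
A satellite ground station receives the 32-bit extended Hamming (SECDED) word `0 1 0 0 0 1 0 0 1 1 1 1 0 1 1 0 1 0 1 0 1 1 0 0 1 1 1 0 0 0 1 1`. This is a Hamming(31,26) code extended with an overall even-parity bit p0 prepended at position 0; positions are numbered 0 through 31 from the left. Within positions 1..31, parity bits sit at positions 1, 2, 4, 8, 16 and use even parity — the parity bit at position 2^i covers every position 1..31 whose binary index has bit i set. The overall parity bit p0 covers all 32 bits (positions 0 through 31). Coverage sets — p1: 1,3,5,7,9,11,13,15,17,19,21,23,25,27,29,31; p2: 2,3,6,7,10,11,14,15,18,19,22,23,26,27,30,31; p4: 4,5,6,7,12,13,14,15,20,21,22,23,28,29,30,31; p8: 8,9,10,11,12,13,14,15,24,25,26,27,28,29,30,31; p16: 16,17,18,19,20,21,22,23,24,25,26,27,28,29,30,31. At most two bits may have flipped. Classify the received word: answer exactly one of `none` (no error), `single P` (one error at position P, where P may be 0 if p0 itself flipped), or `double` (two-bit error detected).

single 30

s1: b1⊕b3⊕b5⊕b7⊕b9⊕b11⊕b13⊕b15⊕b17⊕b19⊕b21⊕b23⊕b25⊕b27⊕b29⊕b31 = 1⊕0⊕1⊕0⊕1⊕1⊕1⊕0⊕0⊕0⊕1⊕0⊕1⊕0⊕0⊕1 = 0
s2: b2⊕b3⊕b6⊕b7⊕b10⊕b11⊕b14⊕b15⊕b18⊕b19⊕b22⊕b23⊕b26⊕b27⊕b30⊕b31 = 0⊕0⊕0⊕0⊕1⊕1⊕1⊕0⊕1⊕0⊕0⊕0⊕1⊕0⊕1⊕1 = 1
s4: b4⊕b5⊕b6⊕b7⊕b12⊕b13⊕b14⊕b15⊕b20⊕b21⊕b22⊕b23⊕b28⊕b29⊕b30⊕b31 = 0⊕1⊕0⊕0⊕0⊕1⊕1⊕0⊕1⊕1⊕0⊕0⊕0⊕0⊕1⊕1 = 1
s8: b8⊕b9⊕b10⊕b11⊕b12⊕b13⊕b14⊕b15⊕b24⊕b25⊕b26⊕b27⊕b28⊕b29⊕b30⊕b31 = 1⊕1⊕1⊕1⊕0⊕1⊕1⊕0⊕1⊕1⊕1⊕0⊕0⊕0⊕1⊕1 = 1
s16: b16⊕b17⊕b18⊕b19⊕b20⊕b21⊕b22⊕b23⊕b24⊕b25⊕b26⊕b27⊕b28⊕b29⊕b30⊕b31 = 1⊕0⊕1⊕0⊕1⊕1⊕0⊕0⊕1⊕1⊕1⊕0⊕0⊕0⊕1⊕1 = 1
Syndrome (s16...s1) = 11110 → position 30.
Overall parity (XOR of all 32 bits, including p0): 0⊕1⊕0⊕0⊕0⊕1⊕0⊕0⊕1⊕1⊕1⊕1⊕0⊕1⊕1⊕0⊕1⊕0⊕1⊕0⊕1⊕1⊕0⊕0⊕1⊕1⊕1⊕0⊕0⊕0⊕1⊕1 = 1
Overall=1, syndrome position=30 → single-bit error at position 30.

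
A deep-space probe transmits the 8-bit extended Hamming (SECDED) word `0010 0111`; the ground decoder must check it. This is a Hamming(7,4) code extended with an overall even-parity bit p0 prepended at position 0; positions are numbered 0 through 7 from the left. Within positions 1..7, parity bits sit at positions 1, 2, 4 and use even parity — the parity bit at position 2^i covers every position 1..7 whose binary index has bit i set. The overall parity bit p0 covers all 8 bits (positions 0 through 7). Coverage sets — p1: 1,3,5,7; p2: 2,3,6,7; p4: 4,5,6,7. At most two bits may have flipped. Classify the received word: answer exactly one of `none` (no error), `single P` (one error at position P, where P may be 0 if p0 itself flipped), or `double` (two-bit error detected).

s1: b1⊕b3⊕b5⊕b7 = 0⊕0⊕1⊕1 = 0
s2: b2⊕b3⊕b6⊕b7 = 1⊕0⊕1⊕1 = 1
s4: b4⊕b5⊕b6⊕b7 = 0⊕1⊕1⊕1 = 1
Syndrome (s4...s1) = 110 → position 6.
Overall parity (XOR of all 8 bits, including p0): 0⊕0⊕1⊕0⊕0⊕1⊕1⊕1 = 0
Overall=0, syndrome position=6 → double-bit error detected (uncorrectable).

double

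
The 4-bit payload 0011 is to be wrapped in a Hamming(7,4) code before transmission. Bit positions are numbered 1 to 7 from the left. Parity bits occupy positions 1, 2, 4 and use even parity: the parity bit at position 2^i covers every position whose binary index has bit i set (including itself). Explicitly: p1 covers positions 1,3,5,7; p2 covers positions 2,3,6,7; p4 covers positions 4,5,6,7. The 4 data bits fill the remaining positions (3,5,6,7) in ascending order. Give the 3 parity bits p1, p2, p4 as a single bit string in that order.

Place data bits at non-power-of-two positions: b3=0, b5=0, b6=1, b7=1.
p1 = XOR of data positions {3,5,7} = 0⊕0⊕1 = 1
p2 = XOR of data positions {3,6,7} = 0⊕1⊕1 = 0
p4 = XOR of data positions {5,6,7} = 0⊕1⊕1 = 0
Parity bits p1,p2,p4 = 100

100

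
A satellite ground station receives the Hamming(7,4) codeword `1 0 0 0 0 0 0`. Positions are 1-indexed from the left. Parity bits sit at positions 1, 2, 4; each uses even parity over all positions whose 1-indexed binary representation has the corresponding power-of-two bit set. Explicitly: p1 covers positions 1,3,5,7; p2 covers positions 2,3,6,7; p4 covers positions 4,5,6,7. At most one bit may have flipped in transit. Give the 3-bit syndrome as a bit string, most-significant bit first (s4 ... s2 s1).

001

s1: b1⊕b3⊕b5⊕b7 = 1⊕0⊕0⊕0 = 1
s2: b2⊕b3⊕b6⊕b7 = 0⊕0⊕0⊕0 = 0
s4: b4⊕b5⊕b6⊕b7 = 0⊕0⊕0⊕0 = 0
Syndrome (s4...s1) = 001 → position 1.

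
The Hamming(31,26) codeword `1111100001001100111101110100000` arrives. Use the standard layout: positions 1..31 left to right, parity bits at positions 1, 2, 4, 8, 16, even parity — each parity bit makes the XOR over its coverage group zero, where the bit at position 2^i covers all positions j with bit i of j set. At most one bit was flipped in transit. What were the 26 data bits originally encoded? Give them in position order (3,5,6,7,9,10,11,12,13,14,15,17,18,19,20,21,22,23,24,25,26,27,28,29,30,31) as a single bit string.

s1: b1⊕b3⊕b5⊕b7⊕b9⊕b11⊕b13⊕b15⊕b17⊕b19⊕b21⊕b23⊕b25⊕b27⊕b29⊕b31 = 1⊕1⊕1⊕0⊕0⊕0⊕1⊕0⊕1⊕1⊕0⊕1⊕0⊕0⊕0⊕0 = 1
s2: b2⊕b3⊕b6⊕b7⊕b10⊕b11⊕b14⊕b15⊕b18⊕b19⊕b22⊕b23⊕b26⊕b27⊕b30⊕b31 = 1⊕1⊕0⊕0⊕1⊕0⊕1⊕0⊕1⊕1⊕1⊕1⊕1⊕0⊕0⊕0 = 1
s4: b4⊕b5⊕b6⊕b7⊕b12⊕b13⊕b14⊕b15⊕b20⊕b21⊕b22⊕b23⊕b28⊕b29⊕b30⊕b31 = 1⊕1⊕0⊕0⊕0⊕1⊕1⊕0⊕1⊕0⊕1⊕1⊕0⊕0⊕0⊕0 = 1
s8: b8⊕b9⊕b10⊕b11⊕b12⊕b13⊕b14⊕b15⊕b24⊕b25⊕b26⊕b27⊕b28⊕b29⊕b30⊕b31 = 0⊕0⊕1⊕0⊕0⊕1⊕1⊕0⊕1⊕0⊕1⊕0⊕0⊕0⊕0⊕0 = 1
s16: b16⊕b17⊕b18⊕b19⊕b20⊕b21⊕b22⊕b23⊕b24⊕b25⊕b26⊕b27⊕b28⊕b29⊕b30⊕b31 = 0⊕1⊕1⊕1⊕1⊕0⊕1⊕1⊕1⊕0⊕1⊕0⊕0⊕0⊕0⊕0 = 0
Syndrome (s16...s1) = 01111 → position 15.
Flip bit 15: corrected codeword = 1111100001001110111101110100000
Data bits at positions 3,5,6,7,9,10,11,12,13,14,15,17,18,19,20,21,22,23,24,25,26,27,28,29,30,31: 11000100111111101110100000

11000100111111101110100000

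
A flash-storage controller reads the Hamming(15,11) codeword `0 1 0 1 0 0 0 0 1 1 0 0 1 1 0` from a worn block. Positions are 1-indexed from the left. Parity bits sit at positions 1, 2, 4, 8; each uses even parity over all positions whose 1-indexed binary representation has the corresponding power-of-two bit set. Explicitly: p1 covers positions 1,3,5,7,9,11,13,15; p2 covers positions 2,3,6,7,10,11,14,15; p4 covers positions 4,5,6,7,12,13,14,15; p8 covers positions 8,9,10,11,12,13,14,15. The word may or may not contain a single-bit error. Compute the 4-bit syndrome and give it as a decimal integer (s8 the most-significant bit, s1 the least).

6

s1: b1⊕b3⊕b5⊕b7⊕b9⊕b11⊕b13⊕b15 = 0⊕0⊕0⊕0⊕1⊕0⊕1⊕0 = 0
s2: b2⊕b3⊕b6⊕b7⊕b10⊕b11⊕b14⊕b15 = 1⊕0⊕0⊕0⊕1⊕0⊕1⊕0 = 1
s4: b4⊕b5⊕b6⊕b7⊕b12⊕b13⊕b14⊕b15 = 1⊕0⊕0⊕0⊕0⊕1⊕1⊕0 = 1
s8: b8⊕b9⊕b10⊕b11⊕b12⊕b13⊕b14⊕b15 = 0⊕1⊕1⊕0⊕0⊕1⊕1⊕0 = 0
Syndrome (s8...s1) = 0110 → position 6.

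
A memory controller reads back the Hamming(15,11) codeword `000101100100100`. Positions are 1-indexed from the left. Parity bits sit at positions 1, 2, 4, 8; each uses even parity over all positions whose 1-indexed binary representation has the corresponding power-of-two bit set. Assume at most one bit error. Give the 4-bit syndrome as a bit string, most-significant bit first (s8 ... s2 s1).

0010

s1: b1⊕b3⊕b5⊕b7⊕b9⊕b11⊕b13⊕b15 = 0⊕0⊕0⊕1⊕0⊕0⊕1⊕0 = 0
s2: b2⊕b3⊕b6⊕b7⊕b10⊕b11⊕b14⊕b15 = 0⊕0⊕1⊕1⊕1⊕0⊕0⊕0 = 1
s4: b4⊕b5⊕b6⊕b7⊕b12⊕b13⊕b14⊕b15 = 1⊕0⊕1⊕1⊕0⊕1⊕0⊕0 = 0
s8: b8⊕b9⊕b10⊕b11⊕b12⊕b13⊕b14⊕b15 = 0⊕0⊕1⊕0⊕0⊕1⊕0⊕0 = 0
Syndrome (s8...s1) = 0010 → position 2.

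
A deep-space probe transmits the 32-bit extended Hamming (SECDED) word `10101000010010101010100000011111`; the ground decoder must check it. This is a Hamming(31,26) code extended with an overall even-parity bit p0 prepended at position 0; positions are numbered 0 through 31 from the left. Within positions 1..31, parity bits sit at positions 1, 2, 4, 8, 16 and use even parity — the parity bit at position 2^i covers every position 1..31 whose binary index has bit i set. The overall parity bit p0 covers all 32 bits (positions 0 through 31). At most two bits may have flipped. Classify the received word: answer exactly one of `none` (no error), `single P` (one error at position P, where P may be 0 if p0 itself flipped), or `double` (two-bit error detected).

none

s1: b1⊕b3⊕b5⊕b7⊕b9⊕b11⊕b13⊕b15⊕b17⊕b19⊕b21⊕b23⊕b25⊕b27⊕b29⊕b31 = 0⊕0⊕0⊕0⊕1⊕0⊕0⊕0⊕0⊕0⊕0⊕0⊕0⊕1⊕1⊕1 = 0
s2: b2⊕b3⊕b6⊕b7⊕b10⊕b11⊕b14⊕b15⊕b18⊕b19⊕b22⊕b23⊕b26⊕b27⊕b30⊕b31 = 1⊕0⊕0⊕0⊕0⊕0⊕1⊕0⊕1⊕0⊕0⊕0⊕0⊕1⊕1⊕1 = 0
s4: b4⊕b5⊕b6⊕b7⊕b12⊕b13⊕b14⊕b15⊕b20⊕b21⊕b22⊕b23⊕b28⊕b29⊕b30⊕b31 = 1⊕0⊕0⊕0⊕1⊕0⊕1⊕0⊕1⊕0⊕0⊕0⊕1⊕1⊕1⊕1 = 0
s8: b8⊕b9⊕b10⊕b11⊕b12⊕b13⊕b14⊕b15⊕b24⊕b25⊕b26⊕b27⊕b28⊕b29⊕b30⊕b31 = 0⊕1⊕0⊕0⊕1⊕0⊕1⊕0⊕0⊕0⊕0⊕1⊕1⊕1⊕1⊕1 = 0
s16: b16⊕b17⊕b18⊕b19⊕b20⊕b21⊕b22⊕b23⊕b24⊕b25⊕b26⊕b27⊕b28⊕b29⊕b30⊕b31 = 1⊕0⊕1⊕0⊕1⊕0⊕0⊕0⊕0⊕0⊕0⊕1⊕1⊕1⊕1⊕1 = 0
Syndrome (s16...s1) = 00000 → position 0 (no error).
Overall parity (XOR of all 32 bits, including p0): 1⊕0⊕1⊕0⊕1⊕0⊕0⊕0⊕0⊕1⊕0⊕0⊕1⊕0⊕1⊕0⊕1⊕0⊕1⊕0⊕1⊕0⊕0⊕0⊕0⊕0⊕0⊕1⊕1⊕1⊕1⊕1 = 0
Overall=0, syndrome position=0 → no error.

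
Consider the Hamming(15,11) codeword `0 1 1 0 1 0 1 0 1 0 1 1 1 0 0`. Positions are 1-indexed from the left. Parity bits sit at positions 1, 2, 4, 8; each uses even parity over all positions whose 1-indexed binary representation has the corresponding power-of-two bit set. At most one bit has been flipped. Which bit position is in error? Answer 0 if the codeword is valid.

s1: b1⊕b3⊕b5⊕b7⊕b9⊕b11⊕b13⊕b15 = 0⊕1⊕1⊕1⊕1⊕1⊕1⊕0 = 0
s2: b2⊕b3⊕b6⊕b7⊕b10⊕b11⊕b14⊕b15 = 1⊕1⊕0⊕1⊕0⊕1⊕0⊕0 = 0
s4: b4⊕b5⊕b6⊕b7⊕b12⊕b13⊕b14⊕b15 = 0⊕1⊕0⊕1⊕1⊕1⊕0⊕0 = 0
s8: b8⊕b9⊕b10⊕b11⊕b12⊕b13⊕b14⊕b15 = 0⊕1⊕0⊕1⊕1⊕1⊕0⊕0 = 0
Syndrome (s8...s1) = 0000 → position 0 (no error).

0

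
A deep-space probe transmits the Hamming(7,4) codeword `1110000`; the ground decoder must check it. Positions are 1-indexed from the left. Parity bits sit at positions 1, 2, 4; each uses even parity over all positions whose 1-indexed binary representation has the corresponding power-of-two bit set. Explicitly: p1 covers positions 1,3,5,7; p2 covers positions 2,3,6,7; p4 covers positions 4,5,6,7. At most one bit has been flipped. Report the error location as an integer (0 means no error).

0

s1: b1⊕b3⊕b5⊕b7 = 1⊕1⊕0⊕0 = 0
s2: b2⊕b3⊕b6⊕b7 = 1⊕1⊕0⊕0 = 0
s4: b4⊕b5⊕b6⊕b7 = 0⊕0⊕0⊕0 = 0
Syndrome (s4...s1) = 000 → position 0 (no error).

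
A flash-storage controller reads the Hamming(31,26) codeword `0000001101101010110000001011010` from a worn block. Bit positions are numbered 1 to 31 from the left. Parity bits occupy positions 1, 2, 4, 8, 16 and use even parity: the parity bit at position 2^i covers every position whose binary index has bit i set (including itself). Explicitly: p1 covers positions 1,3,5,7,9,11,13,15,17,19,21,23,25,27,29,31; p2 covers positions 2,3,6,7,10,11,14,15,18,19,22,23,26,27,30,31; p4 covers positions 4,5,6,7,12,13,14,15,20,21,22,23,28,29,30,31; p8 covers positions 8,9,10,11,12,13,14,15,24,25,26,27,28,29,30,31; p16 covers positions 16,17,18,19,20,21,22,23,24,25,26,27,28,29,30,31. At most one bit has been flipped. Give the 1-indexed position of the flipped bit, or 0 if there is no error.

15

s1: b1⊕b3⊕b5⊕b7⊕b9⊕b11⊕b13⊕b15⊕b17⊕b19⊕b21⊕b23⊕b25⊕b27⊕b29⊕b31 = 0⊕0⊕0⊕1⊕0⊕1⊕1⊕1⊕1⊕0⊕0⊕0⊕1⊕1⊕0⊕0 = 1
s2: b2⊕b3⊕b6⊕b7⊕b10⊕b11⊕b14⊕b15⊕b18⊕b19⊕b22⊕b23⊕b26⊕b27⊕b30⊕b31 = 0⊕0⊕0⊕1⊕1⊕1⊕0⊕1⊕1⊕0⊕0⊕0⊕0⊕1⊕1⊕0 = 1
s4: b4⊕b5⊕b6⊕b7⊕b12⊕b13⊕b14⊕b15⊕b20⊕b21⊕b22⊕b23⊕b28⊕b29⊕b30⊕b31 = 0⊕0⊕0⊕1⊕0⊕1⊕0⊕1⊕0⊕0⊕0⊕0⊕1⊕0⊕1⊕0 = 1
s8: b8⊕b9⊕b10⊕b11⊕b12⊕b13⊕b14⊕b15⊕b24⊕b25⊕b26⊕b27⊕b28⊕b29⊕b30⊕b31 = 1⊕0⊕1⊕1⊕0⊕1⊕0⊕1⊕0⊕1⊕0⊕1⊕1⊕0⊕1⊕0 = 1
s16: b16⊕b17⊕b18⊕b19⊕b20⊕b21⊕b22⊕b23⊕b24⊕b25⊕b26⊕b27⊕b28⊕b29⊕b30⊕b31 = 0⊕1⊕1⊕0⊕0⊕0⊕0⊕0⊕0⊕1⊕0⊕1⊕1⊕0⊕1⊕0 = 0
Syndrome (s16...s1) = 01111 → position 15.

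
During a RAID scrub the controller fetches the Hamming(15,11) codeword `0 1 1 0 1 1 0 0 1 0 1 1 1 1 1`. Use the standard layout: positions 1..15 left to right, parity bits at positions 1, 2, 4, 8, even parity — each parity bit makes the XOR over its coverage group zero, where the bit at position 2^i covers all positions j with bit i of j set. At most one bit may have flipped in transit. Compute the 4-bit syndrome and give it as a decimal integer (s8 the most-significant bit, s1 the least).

0

s1: b1⊕b3⊕b5⊕b7⊕b9⊕b11⊕b13⊕b15 = 0⊕1⊕1⊕0⊕1⊕1⊕1⊕1 = 0
s2: b2⊕b3⊕b6⊕b7⊕b10⊕b11⊕b14⊕b15 = 1⊕1⊕1⊕0⊕0⊕1⊕1⊕1 = 0
s4: b4⊕b5⊕b6⊕b7⊕b12⊕b13⊕b14⊕b15 = 0⊕1⊕1⊕0⊕1⊕1⊕1⊕1 = 0
s8: b8⊕b9⊕b10⊕b11⊕b12⊕b13⊕b14⊕b15 = 0⊕1⊕0⊕1⊕1⊕1⊕1⊕1 = 0
Syndrome (s8...s1) = 0000 → position 0 (no error).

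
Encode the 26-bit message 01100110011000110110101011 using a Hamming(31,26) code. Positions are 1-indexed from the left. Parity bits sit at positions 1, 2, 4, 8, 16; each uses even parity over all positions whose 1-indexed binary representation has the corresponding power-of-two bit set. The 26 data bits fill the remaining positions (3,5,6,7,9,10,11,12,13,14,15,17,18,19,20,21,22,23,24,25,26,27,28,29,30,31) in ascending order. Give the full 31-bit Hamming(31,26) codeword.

0100110101100110000110110101011

Place data bits at non-power-of-two positions: b3=0, b5=1, b6=1, b7=0, b9=0, b10=1, b11=1, b12=0, b13=0, b14=1, b15=1, b17=0, b18=0, b19=0, b20=1, b21=1, b22=0, b23=1, b24=1, b25=0, b26=1, b27=0, b28=1, b29=0, b30=1, b31=1.
p1 = XOR of data positions {3,5,7,9,11,13,15,17,19,21,23,25,27,29,31} = 0⊕1⊕0⊕0⊕1⊕0⊕1⊕0⊕0⊕1⊕1⊕0⊕0⊕0⊕1 = 0
p2 = XOR of data positions {3,6,7,10,11,14,15,18,19,22,23,26,27,30,31} = 0⊕1⊕0⊕1⊕1⊕1⊕1⊕0⊕0⊕0⊕1⊕1⊕0⊕1⊕1 = 1
p4 = XOR of data positions {5,6,7,12,13,14,15,20,21,22,23,28,29,30,31} = 1⊕1⊕0⊕0⊕0⊕1⊕1⊕1⊕1⊕0⊕1⊕1⊕0⊕1⊕1 = 0
p8 = XOR of data positions {9,10,11,12,13,14,15,24,25,26,27,28,29,30,31} = 0⊕1⊕1⊕0⊕0⊕1⊕1⊕1⊕0⊕1⊕0⊕1⊕0⊕1⊕1 = 1
p16 = XOR of data positions {17,18,19,20,21,22,23,24,25,26,27,28,29,30,31} = 0⊕0⊕0⊕1⊕1⊕0⊕1⊕1⊕0⊕1⊕0⊕1⊕0⊕1⊕1 = 0
Codeword b1..b31 = 0100110101100110000110110101011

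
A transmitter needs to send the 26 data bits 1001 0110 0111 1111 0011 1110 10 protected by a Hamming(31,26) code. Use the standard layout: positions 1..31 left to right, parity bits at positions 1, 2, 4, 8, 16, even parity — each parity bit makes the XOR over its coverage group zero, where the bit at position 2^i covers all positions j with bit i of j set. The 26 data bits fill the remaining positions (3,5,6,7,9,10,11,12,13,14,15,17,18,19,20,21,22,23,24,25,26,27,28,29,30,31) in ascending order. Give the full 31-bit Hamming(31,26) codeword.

Place data bits at non-power-of-two positions: b3=1, b5=0, b6=0, b7=1, b9=0, b10=1, b11=1, b12=0, b13=0, b14=1, b15=1, b17=1, b18=1, b19=1, b20=1, b21=1, b22=0, b23=0, b24=1, b25=1, b26=1, b27=1, b28=1, b29=0, b30=1, b31=0.
p1 = XOR of data positions {3,5,7,9,11,13,15,17,19,21,23,25,27,29,31} = 1⊕0⊕1⊕0⊕1⊕0⊕1⊕1⊕1⊕1⊕0⊕1⊕1⊕0⊕0 = 1
p2 = XOR of data positions {3,6,7,10,11,14,15,18,19,22,23,26,27,30,31} = 1⊕0⊕1⊕1⊕1⊕1⊕1⊕1⊕1⊕0⊕0⊕1⊕1⊕1⊕0 = 1
p4 = XOR of data positions {5,6,7,12,13,14,15,20,21,22,23,28,29,30,31} = 0⊕0⊕1⊕0⊕0⊕1⊕1⊕1⊕1⊕0⊕0⊕1⊕0⊕1⊕0 = 1
p8 = XOR of data positions {9,10,11,12,13,14,15,24,25,26,27,28,29,30,31} = 0⊕1⊕1⊕0⊕0⊕1⊕1⊕1⊕1⊕1⊕1⊕1⊕0⊕1⊕0 = 0
p16 = XOR of data positions {17,18,19,20,21,22,23,24,25,26,27,28,29,30,31} = 1⊕1⊕1⊕1⊕1⊕0⊕0⊕1⊕1⊕1⊕1⊕1⊕0⊕1⊕0 = 1
Codeword b1..b31 = 1111001001100111111110011111010

1111001001100111111110011111010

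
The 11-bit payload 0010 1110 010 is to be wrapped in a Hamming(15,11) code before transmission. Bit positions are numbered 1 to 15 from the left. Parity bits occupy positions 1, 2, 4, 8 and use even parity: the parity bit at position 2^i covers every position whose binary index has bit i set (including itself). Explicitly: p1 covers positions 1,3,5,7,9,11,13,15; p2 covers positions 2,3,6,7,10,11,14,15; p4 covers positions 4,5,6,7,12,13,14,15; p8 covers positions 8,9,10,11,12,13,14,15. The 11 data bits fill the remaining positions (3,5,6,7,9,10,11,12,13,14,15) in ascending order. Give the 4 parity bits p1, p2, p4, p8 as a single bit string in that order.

0000

Place data bits at non-power-of-two positions: b3=0, b5=0, b6=1, b7=0, b9=1, b10=1, b11=1, b12=0, b13=0, b14=1, b15=0.
p1 = XOR of data positions {3,5,7,9,11,13,15} = 0⊕0⊕0⊕1⊕1⊕0⊕0 = 0
p2 = XOR of data positions {3,6,7,10,11,14,15} = 0⊕1⊕0⊕1⊕1⊕1⊕0 = 0
p4 = XOR of data positions {5,6,7,12,13,14,15} = 0⊕1⊕0⊕0⊕0⊕1⊕0 = 0
p8 = XOR of data positions {9,10,11,12,13,14,15} = 1⊕1⊕1⊕0⊕0⊕1⊕0 = 0
Parity bits p1,p2,p4,p8 = 0000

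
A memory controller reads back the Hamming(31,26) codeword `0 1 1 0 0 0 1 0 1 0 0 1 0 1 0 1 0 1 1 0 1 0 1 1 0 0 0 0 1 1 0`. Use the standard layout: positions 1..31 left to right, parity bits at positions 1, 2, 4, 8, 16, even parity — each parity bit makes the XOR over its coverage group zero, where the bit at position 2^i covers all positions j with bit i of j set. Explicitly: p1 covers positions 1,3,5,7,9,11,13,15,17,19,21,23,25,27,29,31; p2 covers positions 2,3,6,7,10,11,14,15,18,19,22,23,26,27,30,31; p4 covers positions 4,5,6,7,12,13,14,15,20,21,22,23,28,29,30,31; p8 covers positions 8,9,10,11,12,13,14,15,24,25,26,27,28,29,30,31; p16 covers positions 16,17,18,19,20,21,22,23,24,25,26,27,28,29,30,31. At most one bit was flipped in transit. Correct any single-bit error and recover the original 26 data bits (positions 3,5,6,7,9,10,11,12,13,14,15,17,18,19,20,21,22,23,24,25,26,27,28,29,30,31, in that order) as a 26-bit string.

11011001010011010110000110

s1: b1⊕b3⊕b5⊕b7⊕b9⊕b11⊕b13⊕b15⊕b17⊕b19⊕b21⊕b23⊕b25⊕b27⊕b29⊕b31 = 0⊕1⊕0⊕1⊕1⊕0⊕0⊕0⊕0⊕1⊕1⊕1⊕0⊕0⊕1⊕0 = 1
s2: b2⊕b3⊕b6⊕b7⊕b10⊕b11⊕b14⊕b15⊕b18⊕b19⊕b22⊕b23⊕b26⊕b27⊕b30⊕b31 = 1⊕1⊕0⊕1⊕0⊕0⊕1⊕0⊕1⊕1⊕0⊕1⊕0⊕0⊕1⊕0 = 0
s4: b4⊕b5⊕b6⊕b7⊕b12⊕b13⊕b14⊕b15⊕b20⊕b21⊕b22⊕b23⊕b28⊕b29⊕b30⊕b31 = 0⊕0⊕0⊕1⊕1⊕0⊕1⊕0⊕0⊕1⊕0⊕1⊕0⊕1⊕1⊕0 = 1
s8: b8⊕b9⊕b10⊕b11⊕b12⊕b13⊕b14⊕b15⊕b24⊕b25⊕b26⊕b27⊕b28⊕b29⊕b30⊕b31 = 0⊕1⊕0⊕0⊕1⊕0⊕1⊕0⊕1⊕0⊕0⊕0⊕0⊕1⊕1⊕0 = 0
s16: b16⊕b17⊕b18⊕b19⊕b20⊕b21⊕b22⊕b23⊕b24⊕b25⊕b26⊕b27⊕b28⊕b29⊕b30⊕b31 = 1⊕0⊕1⊕1⊕0⊕1⊕0⊕1⊕1⊕0⊕0⊕0⊕0⊕1⊕1⊕0 = 0
Syndrome (s16...s1) = 00101 → position 5.
Flip bit 5: corrected codeword = 0110101010010101011010110000110
Data bits at positions 3,5,6,7,9,10,11,12,13,14,15,17,18,19,20,21,22,23,24,25,26,27,28,29,30,31: 11011001010011010110000110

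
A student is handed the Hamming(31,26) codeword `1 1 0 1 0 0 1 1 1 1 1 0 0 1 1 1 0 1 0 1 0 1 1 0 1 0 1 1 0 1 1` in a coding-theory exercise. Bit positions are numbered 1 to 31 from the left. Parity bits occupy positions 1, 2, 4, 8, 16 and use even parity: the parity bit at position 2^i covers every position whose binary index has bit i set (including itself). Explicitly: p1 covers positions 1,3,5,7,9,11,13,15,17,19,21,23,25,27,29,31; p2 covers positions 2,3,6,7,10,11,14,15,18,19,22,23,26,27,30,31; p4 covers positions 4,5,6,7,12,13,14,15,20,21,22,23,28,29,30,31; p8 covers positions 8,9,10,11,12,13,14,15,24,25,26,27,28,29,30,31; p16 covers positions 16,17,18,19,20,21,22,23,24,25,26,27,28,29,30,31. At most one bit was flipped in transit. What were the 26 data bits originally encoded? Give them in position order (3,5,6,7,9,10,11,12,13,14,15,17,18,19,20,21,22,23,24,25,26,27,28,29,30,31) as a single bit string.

00010110011010101101011011

s1: b1⊕b3⊕b5⊕b7⊕b9⊕b11⊕b13⊕b15⊕b17⊕b19⊕b21⊕b23⊕b25⊕b27⊕b29⊕b31 = 1⊕0⊕0⊕1⊕1⊕1⊕0⊕1⊕0⊕0⊕0⊕1⊕1⊕1⊕0⊕1 = 1
s2: b2⊕b3⊕b6⊕b7⊕b10⊕b11⊕b14⊕b15⊕b18⊕b19⊕b22⊕b23⊕b26⊕b27⊕b30⊕b31 = 1⊕0⊕0⊕1⊕1⊕1⊕1⊕1⊕1⊕0⊕1⊕1⊕0⊕1⊕1⊕1 = 0
s4: b4⊕b5⊕b6⊕b7⊕b12⊕b13⊕b14⊕b15⊕b20⊕b21⊕b22⊕b23⊕b28⊕b29⊕b30⊕b31 = 1⊕0⊕0⊕1⊕0⊕0⊕1⊕1⊕1⊕0⊕1⊕1⊕1⊕0⊕1⊕1 = 0
s8: b8⊕b9⊕b10⊕b11⊕b12⊕b13⊕b14⊕b15⊕b24⊕b25⊕b26⊕b27⊕b28⊕b29⊕b30⊕b31 = 1⊕1⊕1⊕1⊕0⊕0⊕1⊕1⊕0⊕1⊕0⊕1⊕1⊕0⊕1⊕1 = 1
s16: b16⊕b17⊕b18⊕b19⊕b20⊕b21⊕b22⊕b23⊕b24⊕b25⊕b26⊕b27⊕b28⊕b29⊕b30⊕b31 = 1⊕0⊕1⊕0⊕1⊕0⊕1⊕1⊕0⊕1⊕0⊕1⊕1⊕0⊕1⊕1 = 0
Syndrome (s16...s1) = 01001 → position 9.
Flip bit 9: corrected codeword = 1101001101100111010101101011011
Data bits at positions 3,5,6,7,9,10,11,12,13,14,15,17,18,19,20,21,22,23,24,25,26,27,28,29,30,31: 00010110011010101101011011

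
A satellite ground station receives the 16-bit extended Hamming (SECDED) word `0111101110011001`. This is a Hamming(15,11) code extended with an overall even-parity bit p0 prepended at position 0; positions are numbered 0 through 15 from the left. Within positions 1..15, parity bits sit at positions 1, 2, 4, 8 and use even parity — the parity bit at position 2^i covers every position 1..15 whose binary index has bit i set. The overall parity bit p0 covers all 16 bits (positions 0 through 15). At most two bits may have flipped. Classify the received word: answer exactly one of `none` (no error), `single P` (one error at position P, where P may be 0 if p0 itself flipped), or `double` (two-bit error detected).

double

s1: b1⊕b3⊕b5⊕b7⊕b9⊕b11⊕b13⊕b15 = 1⊕1⊕0⊕1⊕0⊕1⊕0⊕1 = 1
s2: b2⊕b3⊕b6⊕b7⊕b10⊕b11⊕b14⊕b15 = 1⊕1⊕1⊕1⊕0⊕1⊕0⊕1 = 0
s4: b4⊕b5⊕b6⊕b7⊕b12⊕b13⊕b14⊕b15 = 1⊕0⊕1⊕1⊕1⊕0⊕0⊕1 = 1
s8: b8⊕b9⊕b10⊕b11⊕b12⊕b13⊕b14⊕b15 = 1⊕0⊕0⊕1⊕1⊕0⊕0⊕1 = 0
Syndrome (s8...s1) = 0101 → position 5.
Overall parity (XOR of all 16 bits, including p0): 0⊕1⊕1⊕1⊕1⊕0⊕1⊕1⊕1⊕0⊕0⊕1⊕1⊕0⊕0⊕1 = 0
Overall=0, syndrome position=5 → double-bit error detected (uncorrectable).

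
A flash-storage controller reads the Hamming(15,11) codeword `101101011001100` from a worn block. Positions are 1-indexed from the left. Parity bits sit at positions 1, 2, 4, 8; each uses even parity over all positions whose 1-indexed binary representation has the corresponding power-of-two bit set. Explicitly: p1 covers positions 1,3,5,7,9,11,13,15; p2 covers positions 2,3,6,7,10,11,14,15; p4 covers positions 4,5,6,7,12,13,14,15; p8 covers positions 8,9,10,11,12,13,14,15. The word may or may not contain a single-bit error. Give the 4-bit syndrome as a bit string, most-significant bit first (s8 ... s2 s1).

s1: b1⊕b3⊕b5⊕b7⊕b9⊕b11⊕b13⊕b15 = 1⊕1⊕0⊕0⊕1⊕0⊕1⊕0 = 0
s2: b2⊕b3⊕b6⊕b7⊕b10⊕b11⊕b14⊕b15 = 0⊕1⊕1⊕0⊕0⊕0⊕0⊕0 = 0
s4: b4⊕b5⊕b6⊕b7⊕b12⊕b13⊕b14⊕b15 = 1⊕0⊕1⊕0⊕1⊕1⊕0⊕0 = 0
s8: b8⊕b9⊕b10⊕b11⊕b12⊕b13⊕b14⊕b15 = 1⊕1⊕0⊕0⊕1⊕1⊕0⊕0 = 0
Syndrome (s8...s1) = 0000 → position 0 (no error).

0000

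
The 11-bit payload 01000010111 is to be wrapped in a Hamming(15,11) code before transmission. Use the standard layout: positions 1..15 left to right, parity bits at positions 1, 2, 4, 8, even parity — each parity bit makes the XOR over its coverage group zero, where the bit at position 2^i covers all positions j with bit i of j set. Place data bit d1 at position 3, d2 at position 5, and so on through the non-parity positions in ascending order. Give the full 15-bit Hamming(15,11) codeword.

Place data bits at non-power-of-two positions: b3=0, b5=1, b6=0, b7=0, b9=0, b10=0, b11=1, b12=0, b13=1, b14=1, b15=1.
p1 = XOR of data positions {3,5,7,9,11,13,15} = 0⊕1⊕0⊕0⊕1⊕1⊕1 = 0
p2 = XOR of data positions {3,6,7,10,11,14,15} = 0⊕0⊕0⊕0⊕1⊕1⊕1 = 1
p4 = XOR of data positions {5,6,7,12,13,14,15} = 1⊕0⊕0⊕0⊕1⊕1⊕1 = 0
p8 = XOR of data positions {9,10,11,12,13,14,15} = 0⊕0⊕1⊕0⊕1⊕1⊕1 = 0
Codeword b1..b15 = 010010000010111

010010000010111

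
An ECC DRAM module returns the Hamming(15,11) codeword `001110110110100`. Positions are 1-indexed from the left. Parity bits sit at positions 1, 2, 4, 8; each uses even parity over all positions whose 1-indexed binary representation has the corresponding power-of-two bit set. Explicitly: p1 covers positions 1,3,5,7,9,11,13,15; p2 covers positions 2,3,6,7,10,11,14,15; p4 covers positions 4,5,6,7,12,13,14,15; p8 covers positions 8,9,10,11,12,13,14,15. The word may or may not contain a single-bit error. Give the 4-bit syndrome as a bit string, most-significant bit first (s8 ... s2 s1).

0001

s1: b1⊕b3⊕b5⊕b7⊕b9⊕b11⊕b13⊕b15 = 0⊕1⊕1⊕1⊕0⊕1⊕1⊕0 = 1
s2: b2⊕b3⊕b6⊕b7⊕b10⊕b11⊕b14⊕b15 = 0⊕1⊕0⊕1⊕1⊕1⊕0⊕0 = 0
s4: b4⊕b5⊕b6⊕b7⊕b12⊕b13⊕b14⊕b15 = 1⊕1⊕0⊕1⊕0⊕1⊕0⊕0 = 0
s8: b8⊕b9⊕b10⊕b11⊕b12⊕b13⊕b14⊕b15 = 1⊕0⊕1⊕1⊕0⊕1⊕0⊕0 = 0
Syndrome (s8...s1) = 0001 → position 1.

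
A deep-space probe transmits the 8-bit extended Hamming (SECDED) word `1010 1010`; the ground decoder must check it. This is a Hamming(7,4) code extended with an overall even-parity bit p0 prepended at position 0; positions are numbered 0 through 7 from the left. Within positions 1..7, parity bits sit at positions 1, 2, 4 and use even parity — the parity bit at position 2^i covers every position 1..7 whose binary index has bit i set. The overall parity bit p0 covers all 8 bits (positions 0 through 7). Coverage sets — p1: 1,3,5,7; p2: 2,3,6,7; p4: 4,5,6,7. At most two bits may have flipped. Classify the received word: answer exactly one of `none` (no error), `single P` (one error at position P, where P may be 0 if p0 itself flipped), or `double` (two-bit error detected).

s1: b1⊕b3⊕b5⊕b7 = 0⊕0⊕0⊕0 = 0
s2: b2⊕b3⊕b6⊕b7 = 1⊕0⊕1⊕0 = 0
s4: b4⊕b5⊕b6⊕b7 = 1⊕0⊕1⊕0 = 0
Syndrome (s4...s1) = 000 → position 0 (no error).
Overall parity (XOR of all 8 bits, including p0): 1⊕0⊕1⊕0⊕1⊕0⊕1⊕0 = 0
Overall=0, syndrome position=0 → no error.

none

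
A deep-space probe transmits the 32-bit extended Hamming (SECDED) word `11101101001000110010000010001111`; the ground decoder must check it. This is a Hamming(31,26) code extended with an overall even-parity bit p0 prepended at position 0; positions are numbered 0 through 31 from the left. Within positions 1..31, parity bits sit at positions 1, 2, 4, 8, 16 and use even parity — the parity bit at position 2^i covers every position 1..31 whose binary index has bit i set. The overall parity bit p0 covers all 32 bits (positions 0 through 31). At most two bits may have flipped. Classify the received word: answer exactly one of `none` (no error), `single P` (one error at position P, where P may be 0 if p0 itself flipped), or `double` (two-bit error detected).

single 4

s1: b1⊕b3⊕b5⊕b7⊕b9⊕b11⊕b13⊕b15⊕b17⊕b19⊕b21⊕b23⊕b25⊕b27⊕b29⊕b31 = 1⊕0⊕1⊕1⊕0⊕0⊕0⊕1⊕0⊕0⊕0⊕0⊕0⊕0⊕1⊕1 = 0
s2: b2⊕b3⊕b6⊕b7⊕b10⊕b11⊕b14⊕b15⊕b18⊕b19⊕b22⊕b23⊕b26⊕b27⊕b30⊕b31 = 1⊕0⊕0⊕1⊕1⊕0⊕1⊕1⊕1⊕0⊕0⊕0⊕0⊕0⊕1⊕1 = 0
s4: b4⊕b5⊕b6⊕b7⊕b12⊕b13⊕b14⊕b15⊕b20⊕b21⊕b22⊕b23⊕b28⊕b29⊕b30⊕b31 = 1⊕1⊕0⊕1⊕0⊕0⊕1⊕1⊕0⊕0⊕0⊕0⊕1⊕1⊕1⊕1 = 1
s8: b8⊕b9⊕b10⊕b11⊕b12⊕b13⊕b14⊕b15⊕b24⊕b25⊕b26⊕b27⊕b28⊕b29⊕b30⊕b31 = 0⊕0⊕1⊕0⊕0⊕0⊕1⊕1⊕1⊕0⊕0⊕0⊕1⊕1⊕1⊕1 = 0
s16: b16⊕b17⊕b18⊕b19⊕b20⊕b21⊕b22⊕b23⊕b24⊕b25⊕b26⊕b27⊕b28⊕b29⊕b30⊕b31 = 0⊕0⊕1⊕0⊕0⊕0⊕0⊕0⊕1⊕0⊕0⊕0⊕1⊕1⊕1⊕1 = 0
Syndrome (s16...s1) = 00100 → position 4.
Overall parity (XOR of all 32 bits, including p0): 1⊕1⊕1⊕0⊕1⊕1⊕0⊕1⊕0⊕0⊕1⊕0⊕0⊕0⊕1⊕1⊕0⊕0⊕1⊕0⊕0⊕0⊕0⊕0⊕1⊕0⊕0⊕0⊕1⊕1⊕1⊕1 = 1
Overall=1, syndrome position=4 → single-bit error at position 4.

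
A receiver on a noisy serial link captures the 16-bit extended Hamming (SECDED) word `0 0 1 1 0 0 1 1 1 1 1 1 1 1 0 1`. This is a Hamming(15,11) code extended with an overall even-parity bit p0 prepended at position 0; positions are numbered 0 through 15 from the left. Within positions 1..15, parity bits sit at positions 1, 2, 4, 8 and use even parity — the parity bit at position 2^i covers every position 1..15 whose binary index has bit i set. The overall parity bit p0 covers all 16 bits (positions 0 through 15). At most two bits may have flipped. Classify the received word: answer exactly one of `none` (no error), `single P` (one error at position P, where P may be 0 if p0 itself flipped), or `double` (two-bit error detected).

single 14

s1: b1⊕b3⊕b5⊕b7⊕b9⊕b11⊕b13⊕b15 = 0⊕1⊕0⊕1⊕1⊕1⊕1⊕1 = 0
s2: b2⊕b3⊕b6⊕b7⊕b10⊕b11⊕b14⊕b15 = 1⊕1⊕1⊕1⊕1⊕1⊕0⊕1 = 1
s4: b4⊕b5⊕b6⊕b7⊕b12⊕b13⊕b14⊕b15 = 0⊕0⊕1⊕1⊕1⊕1⊕0⊕1 = 1
s8: b8⊕b9⊕b10⊕b11⊕b12⊕b13⊕b14⊕b15 = 1⊕1⊕1⊕1⊕1⊕1⊕0⊕1 = 1
Syndrome (s8...s1) = 1110 → position 14.
Overall parity (XOR of all 16 bits, including p0): 0⊕0⊕1⊕1⊕0⊕0⊕1⊕1⊕1⊕1⊕1⊕1⊕1⊕1⊕0⊕1 = 1
Overall=1, syndrome position=14 → single-bit error at position 14.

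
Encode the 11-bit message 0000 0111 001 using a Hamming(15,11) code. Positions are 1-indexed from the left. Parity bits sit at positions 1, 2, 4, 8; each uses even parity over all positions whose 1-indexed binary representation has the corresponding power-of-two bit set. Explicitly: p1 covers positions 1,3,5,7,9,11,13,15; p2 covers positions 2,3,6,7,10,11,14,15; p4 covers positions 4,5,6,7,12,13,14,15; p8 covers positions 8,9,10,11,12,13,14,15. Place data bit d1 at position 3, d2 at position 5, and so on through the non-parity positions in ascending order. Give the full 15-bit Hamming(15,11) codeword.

010000000111001

Place data bits at non-power-of-two positions: b3=0, b5=0, b6=0, b7=0, b9=0, b10=1, b11=1, b12=1, b13=0, b14=0, b15=1.
p1 = XOR of data positions {3,5,7,9,11,13,15} = 0⊕0⊕0⊕0⊕1⊕0⊕1 = 0
p2 = XOR of data positions {3,6,7,10,11,14,15} = 0⊕0⊕0⊕1⊕1⊕0⊕1 = 1
p4 = XOR of data positions {5,6,7,12,13,14,15} = 0⊕0⊕0⊕1⊕0⊕0⊕1 = 0
p8 = XOR of data positions {9,10,11,12,13,14,15} = 0⊕1⊕1⊕1⊕0⊕0⊕1 = 0
Codeword b1..b15 = 010000000111001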